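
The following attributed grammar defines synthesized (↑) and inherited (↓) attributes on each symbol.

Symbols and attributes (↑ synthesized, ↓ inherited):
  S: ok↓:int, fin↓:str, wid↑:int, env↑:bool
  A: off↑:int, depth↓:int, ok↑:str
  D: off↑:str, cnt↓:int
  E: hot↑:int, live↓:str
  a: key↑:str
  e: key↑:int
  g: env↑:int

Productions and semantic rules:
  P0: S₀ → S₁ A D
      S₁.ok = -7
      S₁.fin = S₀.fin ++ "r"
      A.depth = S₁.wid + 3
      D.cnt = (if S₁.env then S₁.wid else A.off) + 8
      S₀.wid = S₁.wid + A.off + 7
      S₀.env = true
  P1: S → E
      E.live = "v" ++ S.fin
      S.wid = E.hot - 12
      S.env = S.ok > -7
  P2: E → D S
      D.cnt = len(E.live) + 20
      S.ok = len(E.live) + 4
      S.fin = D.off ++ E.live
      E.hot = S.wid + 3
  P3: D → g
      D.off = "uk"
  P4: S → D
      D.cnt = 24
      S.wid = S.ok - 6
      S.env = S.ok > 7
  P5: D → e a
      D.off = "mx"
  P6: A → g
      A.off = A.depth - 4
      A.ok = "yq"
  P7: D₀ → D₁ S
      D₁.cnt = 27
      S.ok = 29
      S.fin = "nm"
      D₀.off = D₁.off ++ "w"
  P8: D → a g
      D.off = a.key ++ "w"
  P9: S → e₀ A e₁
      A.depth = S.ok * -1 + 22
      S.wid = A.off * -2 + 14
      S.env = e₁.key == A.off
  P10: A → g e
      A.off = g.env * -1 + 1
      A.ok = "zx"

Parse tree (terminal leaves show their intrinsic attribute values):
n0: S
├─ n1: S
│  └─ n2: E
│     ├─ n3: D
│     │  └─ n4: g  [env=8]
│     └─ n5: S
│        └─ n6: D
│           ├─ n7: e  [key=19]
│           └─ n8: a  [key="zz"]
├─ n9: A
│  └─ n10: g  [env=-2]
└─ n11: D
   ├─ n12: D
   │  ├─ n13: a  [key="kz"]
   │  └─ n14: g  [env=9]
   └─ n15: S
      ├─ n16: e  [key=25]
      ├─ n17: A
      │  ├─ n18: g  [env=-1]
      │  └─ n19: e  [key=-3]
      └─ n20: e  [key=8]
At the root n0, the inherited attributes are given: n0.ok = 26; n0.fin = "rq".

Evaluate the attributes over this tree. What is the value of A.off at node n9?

-8

1. n0.ok = 26  [given at root]
2. n0.fin = "rq"  [given at root]
3. n1.ok = -7  [-7]
4. n1.fin = "rqr"  [S₀.fin ++ "r"]
5. n2.live = "vrqr"  ["v" ++ S.fin]
6. n3.cnt = 24  [len(E.live) + 20]
7. n4.env = 8  [terminal]
8. n3.off = "uk"  ["uk"]
9. n5.ok = 8  [len(E.live) + 4]
10. n5.fin = "ukvrqr"  [D.off ++ E.live]
11. n6.cnt = 24  [24]
12. n7.key = 19  [terminal]
13. n8.key = "zz"  [terminal]
14. n6.off = "mx"  ["mx"]
15. n5.wid = 2  [S.ok - 6]
16. n5.env = true  [S.ok > 7]
17. n2.hot = 5  [S.wid + 3]
18. n1.wid = -7  [E.hot - 12]
19. n1.env = false  [S.ok > -7]
20. n9.depth = -4  [S₁.wid + 3]
21. n10.env = -2  [terminal]
22. n9.off = -8  [A.depth - 4]
23. n9.ok = "yq"  ["yq"]
24. n11.cnt = 0  [(if S₁.env then S₁.wid else A.off) + 8]
25. n12.cnt = 27  [27]
26. n13.key = "kz"  [terminal]
27. n14.env = 9  [terminal]
28. n12.off = "kzw"  [a.key ++ "w"]
29. n15.ok = 29  [29]
30. n15.fin = "nm"  ["nm"]
31. n16.key = 25  [terminal]
32. n17.depth = -7  [S.ok * -1 + 22]
33. n18.env = -1  [terminal]
34. n19.key = -3  [terminal]
35. n17.off = 2  [g.env * -1 + 1]
36. n17.ok = "zx"  ["zx"]
37. n20.key = 8  [terminal]
38. n15.wid = 10  [A.off * -2 + 14]
39. n15.env = false  [e₁.key == A.off]
40. n11.off = "kzww"  [D₁.off ++ "w"]
41. n0.wid = -8  [S₁.wid + A.off + 7]
42. n0.env = true  [true]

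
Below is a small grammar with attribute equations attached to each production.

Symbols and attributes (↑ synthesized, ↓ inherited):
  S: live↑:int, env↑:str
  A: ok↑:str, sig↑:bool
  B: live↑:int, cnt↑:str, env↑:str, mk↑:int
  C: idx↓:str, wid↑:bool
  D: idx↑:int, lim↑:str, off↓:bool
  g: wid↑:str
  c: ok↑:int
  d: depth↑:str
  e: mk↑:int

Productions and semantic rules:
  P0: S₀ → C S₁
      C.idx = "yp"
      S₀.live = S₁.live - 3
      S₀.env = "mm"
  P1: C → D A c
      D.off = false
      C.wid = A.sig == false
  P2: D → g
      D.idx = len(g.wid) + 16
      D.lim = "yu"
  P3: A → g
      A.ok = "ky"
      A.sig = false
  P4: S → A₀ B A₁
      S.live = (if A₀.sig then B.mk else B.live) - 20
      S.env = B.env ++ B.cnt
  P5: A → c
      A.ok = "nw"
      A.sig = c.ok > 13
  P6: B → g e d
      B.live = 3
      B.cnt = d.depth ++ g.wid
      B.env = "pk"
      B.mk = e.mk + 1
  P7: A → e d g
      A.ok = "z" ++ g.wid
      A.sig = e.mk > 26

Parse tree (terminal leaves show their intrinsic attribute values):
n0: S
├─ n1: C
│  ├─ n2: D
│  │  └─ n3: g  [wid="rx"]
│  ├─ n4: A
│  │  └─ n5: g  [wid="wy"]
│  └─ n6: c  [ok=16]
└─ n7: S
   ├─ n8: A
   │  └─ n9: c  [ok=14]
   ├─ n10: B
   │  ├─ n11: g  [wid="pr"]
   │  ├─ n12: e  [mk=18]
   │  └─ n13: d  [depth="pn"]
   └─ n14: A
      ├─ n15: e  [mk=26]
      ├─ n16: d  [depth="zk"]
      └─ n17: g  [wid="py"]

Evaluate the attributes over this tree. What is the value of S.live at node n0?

1. n1.idx = "yp"  ["yp"]
2. n2.off = false  [false]
3. n3.wid = "rx"  [terminal]
4. n2.idx = 18  [len(g.wid) + 16]
5. n2.lim = "yu"  ["yu"]
6. n5.wid = "wy"  [terminal]
7. n4.ok = "ky"  ["ky"]
8. n4.sig = false  [false]
9. n6.ok = 16  [terminal]
10. n1.wid = true  [A.sig == false]
11. n9.ok = 14  [terminal]
12. n8.ok = "nw"  ["nw"]
13. n8.sig = true  [c.ok > 13]
14. n11.wid = "pr"  [terminal]
15. n12.mk = 18  [terminal]
16. n13.depth = "pn"  [terminal]
17. n10.live = 3  [3]
18. n10.cnt = "pnpr"  [d.depth ++ g.wid]
19. n10.env = "pk"  ["pk"]
20. n10.mk = 19  [e.mk + 1]
21. n15.mk = 26  [terminal]
22. n16.depth = "zk"  [terminal]
23. n17.wid = "py"  [terminal]
24. n14.ok = "zpy"  ["z" ++ g.wid]
25. n14.sig = false  [e.mk > 26]
26. n7.live = -1  [(if A₀.sig then B.mk else B.live) - 20]
27. n7.env = "pkpnpr"  [B.env ++ B.cnt]
28. n0.live = -4  [S₁.live - 3]
29. n0.env = "mm"  ["mm"]

-4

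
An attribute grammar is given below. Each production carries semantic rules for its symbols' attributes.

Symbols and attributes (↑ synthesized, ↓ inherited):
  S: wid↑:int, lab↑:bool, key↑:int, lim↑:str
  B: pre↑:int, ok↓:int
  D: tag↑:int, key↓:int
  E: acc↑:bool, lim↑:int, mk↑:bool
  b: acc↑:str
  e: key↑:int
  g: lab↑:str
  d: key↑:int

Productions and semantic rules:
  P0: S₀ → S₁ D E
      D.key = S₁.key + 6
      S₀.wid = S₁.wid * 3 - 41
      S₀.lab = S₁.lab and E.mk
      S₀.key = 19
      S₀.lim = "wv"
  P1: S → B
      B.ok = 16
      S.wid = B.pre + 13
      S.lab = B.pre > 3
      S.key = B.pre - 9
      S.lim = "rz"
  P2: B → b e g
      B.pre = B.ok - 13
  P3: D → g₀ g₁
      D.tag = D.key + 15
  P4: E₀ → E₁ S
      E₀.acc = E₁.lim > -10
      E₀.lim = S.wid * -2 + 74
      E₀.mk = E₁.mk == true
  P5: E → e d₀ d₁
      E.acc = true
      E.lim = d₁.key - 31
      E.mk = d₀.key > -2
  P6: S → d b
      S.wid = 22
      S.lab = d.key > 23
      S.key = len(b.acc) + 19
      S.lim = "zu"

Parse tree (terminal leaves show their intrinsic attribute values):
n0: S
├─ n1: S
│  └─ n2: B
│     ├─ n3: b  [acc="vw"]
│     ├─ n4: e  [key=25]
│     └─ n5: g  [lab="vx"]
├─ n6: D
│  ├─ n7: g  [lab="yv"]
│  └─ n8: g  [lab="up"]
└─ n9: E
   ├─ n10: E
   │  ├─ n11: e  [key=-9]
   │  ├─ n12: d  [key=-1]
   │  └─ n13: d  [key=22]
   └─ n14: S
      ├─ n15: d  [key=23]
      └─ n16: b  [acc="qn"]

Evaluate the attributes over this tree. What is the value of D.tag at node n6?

15

1. n2.ok = 16  [16]
2. n3.acc = "vw"  [terminal]
3. n4.key = 25  [terminal]
4. n5.lab = "vx"  [terminal]
5. n2.pre = 3  [B.ok - 13]
6. n1.wid = 16  [B.pre + 13]
7. n1.lab = false  [B.pre > 3]
8. n1.key = -6  [B.pre - 9]
9. n1.lim = "rz"  ["rz"]
10. n6.key = 0  [S₁.key + 6]
11. n7.lab = "yv"  [terminal]
12. n8.lab = "up"  [terminal]
13. n6.tag = 15  [D.key + 15]
14. n11.key = -9  [terminal]
15. n12.key = -1  [terminal]
16. n13.key = 22  [terminal]
17. n10.acc = true  [true]
18. n10.lim = -9  [d₁.key - 31]
19. n10.mk = true  [d₀.key > -2]
20. n15.key = 23  [terminal]
21. n16.acc = "qn"  [terminal]
22. n14.wid = 22  [22]
23. n14.lab = false  [d.key > 23]
24. n14.key = 21  [len(b.acc) + 19]
25. n14.lim = "zu"  ["zu"]
26. n9.acc = true  [E₁.lim > -10]
27. n9.lim = 30  [S.wid * -2 + 74]
28. n9.mk = true  [E₁.mk == true]
29. n0.wid = 7  [S₁.wid * 3 - 41]
30. n0.lab = false  [S₁.lab and E.mk]
31. n0.key = 19  [19]
32. n0.lim = "wv"  ["wv"]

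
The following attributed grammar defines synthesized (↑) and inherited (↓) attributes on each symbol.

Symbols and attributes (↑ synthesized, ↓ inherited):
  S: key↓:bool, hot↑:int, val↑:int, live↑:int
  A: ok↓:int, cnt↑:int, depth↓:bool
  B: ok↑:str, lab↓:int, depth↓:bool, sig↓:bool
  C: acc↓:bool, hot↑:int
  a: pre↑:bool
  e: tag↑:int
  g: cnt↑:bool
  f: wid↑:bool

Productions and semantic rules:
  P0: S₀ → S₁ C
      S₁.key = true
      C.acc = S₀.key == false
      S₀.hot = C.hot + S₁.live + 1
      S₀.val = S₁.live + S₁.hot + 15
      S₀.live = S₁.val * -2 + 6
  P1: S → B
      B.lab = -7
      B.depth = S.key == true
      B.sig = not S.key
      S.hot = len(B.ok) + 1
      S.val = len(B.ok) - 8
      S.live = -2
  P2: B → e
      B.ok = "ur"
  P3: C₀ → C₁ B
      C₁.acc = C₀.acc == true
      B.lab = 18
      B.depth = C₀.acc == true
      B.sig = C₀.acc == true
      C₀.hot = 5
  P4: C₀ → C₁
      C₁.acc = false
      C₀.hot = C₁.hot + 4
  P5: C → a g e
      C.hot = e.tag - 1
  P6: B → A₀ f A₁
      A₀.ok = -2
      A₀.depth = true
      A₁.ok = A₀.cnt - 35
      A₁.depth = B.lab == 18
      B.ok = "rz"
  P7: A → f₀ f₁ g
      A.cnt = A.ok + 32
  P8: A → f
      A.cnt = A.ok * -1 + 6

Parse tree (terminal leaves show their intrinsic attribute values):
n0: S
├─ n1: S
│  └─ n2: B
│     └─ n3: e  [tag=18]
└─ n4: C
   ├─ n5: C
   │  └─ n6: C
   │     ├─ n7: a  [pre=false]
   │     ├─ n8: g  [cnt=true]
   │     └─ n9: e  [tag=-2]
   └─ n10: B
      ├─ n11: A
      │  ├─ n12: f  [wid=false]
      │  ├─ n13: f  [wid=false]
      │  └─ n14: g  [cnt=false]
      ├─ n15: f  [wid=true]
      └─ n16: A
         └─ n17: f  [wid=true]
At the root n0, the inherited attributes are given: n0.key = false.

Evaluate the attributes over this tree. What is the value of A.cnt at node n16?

11

1. n0.key = false  [given at root]
2. n1.key = true  [true]
3. n2.lab = -7  [-7]
4. n2.depth = true  [S.key == true]
5. n2.sig = false  [not S.key]
6. n3.tag = 18  [terminal]
7. n2.ok = "ur"  ["ur"]
8. n1.hot = 3  [len(B.ok) + 1]
9. n1.val = -6  [len(B.ok) - 8]
10. n1.live = -2  [-2]
11. n4.acc = true  [S₀.key == false]
12. n5.acc = true  [C₀.acc == true]
13. n6.acc = false  [false]
14. n7.pre = false  [terminal]
15. n8.cnt = true  [terminal]
16. n9.tag = -2  [terminal]
17. n6.hot = -3  [e.tag - 1]
18. n5.hot = 1  [C₁.hot + 4]
19. n10.lab = 18  [18]
20. n10.depth = true  [C₀.acc == true]
21. n10.sig = true  [C₀.acc == true]
22. n11.ok = -2  [-2]
23. n11.depth = true  [true]
24. n12.wid = false  [terminal]
25. n13.wid = false  [terminal]
26. n14.cnt = false  [terminal]
27. n11.cnt = 30  [A.ok + 32]
28. n15.wid = true  [terminal]
29. n16.ok = -5  [A₀.cnt - 35]
30. n16.depth = true  [B.lab == 18]
31. n17.wid = true  [terminal]
32. n16.cnt = 11  [A.ok * -1 + 6]
33. n10.ok = "rz"  ["rz"]
34. n4.hot = 5  [5]
35. n0.hot = 4  [C.hot + S₁.live + 1]
36. n0.val = 16  [S₁.live + S₁.hot + 15]
37. n0.live = 18  [S₁.val * -2 + 6]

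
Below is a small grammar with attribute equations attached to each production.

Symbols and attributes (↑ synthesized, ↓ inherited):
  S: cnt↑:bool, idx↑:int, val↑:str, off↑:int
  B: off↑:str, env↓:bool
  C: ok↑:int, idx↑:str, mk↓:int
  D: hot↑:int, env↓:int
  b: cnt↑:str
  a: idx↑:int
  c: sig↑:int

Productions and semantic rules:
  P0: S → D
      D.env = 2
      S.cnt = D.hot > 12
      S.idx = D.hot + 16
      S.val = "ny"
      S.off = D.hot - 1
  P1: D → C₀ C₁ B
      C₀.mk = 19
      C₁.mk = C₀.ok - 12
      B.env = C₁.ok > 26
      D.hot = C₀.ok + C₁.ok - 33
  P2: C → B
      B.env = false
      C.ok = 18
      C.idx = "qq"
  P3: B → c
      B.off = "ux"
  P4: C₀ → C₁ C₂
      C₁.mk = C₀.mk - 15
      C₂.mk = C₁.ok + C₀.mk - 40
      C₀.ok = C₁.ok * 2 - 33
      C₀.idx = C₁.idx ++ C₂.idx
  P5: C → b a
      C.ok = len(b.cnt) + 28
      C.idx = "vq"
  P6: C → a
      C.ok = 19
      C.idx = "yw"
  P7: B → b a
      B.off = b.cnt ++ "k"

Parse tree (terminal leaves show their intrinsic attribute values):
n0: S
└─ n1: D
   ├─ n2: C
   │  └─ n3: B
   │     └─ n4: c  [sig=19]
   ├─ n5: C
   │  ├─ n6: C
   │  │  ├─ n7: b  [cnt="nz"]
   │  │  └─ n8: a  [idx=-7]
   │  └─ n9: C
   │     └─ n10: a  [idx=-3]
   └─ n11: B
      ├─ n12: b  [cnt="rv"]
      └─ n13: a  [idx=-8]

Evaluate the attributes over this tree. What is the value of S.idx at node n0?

1. n1.env = 2  [2]
2. n2.mk = 19  [19]
3. n3.env = false  [false]
4. n4.sig = 19  [terminal]
5. n3.off = "ux"  ["ux"]
6. n2.ok = 18  [18]
7. n2.idx = "qq"  ["qq"]
8. n5.mk = 6  [C₀.ok - 12]
9. n6.mk = -9  [C₀.mk - 15]
10. n7.cnt = "nz"  [terminal]
11. n8.idx = -7  [terminal]
12. n6.ok = 30  [len(b.cnt) + 28]
13. n6.idx = "vq"  ["vq"]
14. n9.mk = -4  [C₁.ok + C₀.mk - 40]
15. n10.idx = -3  [terminal]
16. n9.ok = 19  [19]
17. n9.idx = "yw"  ["yw"]
18. n5.ok = 27  [C₁.ok * 2 - 33]
19. n5.idx = "vqyw"  [C₁.idx ++ C₂.idx]
20. n11.env = true  [C₁.ok > 26]
21. n12.cnt = "rv"  [terminal]
22. n13.idx = -8  [terminal]
23. n11.off = "rvk"  [b.cnt ++ "k"]
24. n1.hot = 12  [C₀.ok + C₁.ok - 33]
25. n0.cnt = false  [D.hot > 12]
26. n0.idx = 28  [D.hot + 16]
27. n0.val = "ny"  ["ny"]
28. n0.off = 11  [D.hot - 1]

28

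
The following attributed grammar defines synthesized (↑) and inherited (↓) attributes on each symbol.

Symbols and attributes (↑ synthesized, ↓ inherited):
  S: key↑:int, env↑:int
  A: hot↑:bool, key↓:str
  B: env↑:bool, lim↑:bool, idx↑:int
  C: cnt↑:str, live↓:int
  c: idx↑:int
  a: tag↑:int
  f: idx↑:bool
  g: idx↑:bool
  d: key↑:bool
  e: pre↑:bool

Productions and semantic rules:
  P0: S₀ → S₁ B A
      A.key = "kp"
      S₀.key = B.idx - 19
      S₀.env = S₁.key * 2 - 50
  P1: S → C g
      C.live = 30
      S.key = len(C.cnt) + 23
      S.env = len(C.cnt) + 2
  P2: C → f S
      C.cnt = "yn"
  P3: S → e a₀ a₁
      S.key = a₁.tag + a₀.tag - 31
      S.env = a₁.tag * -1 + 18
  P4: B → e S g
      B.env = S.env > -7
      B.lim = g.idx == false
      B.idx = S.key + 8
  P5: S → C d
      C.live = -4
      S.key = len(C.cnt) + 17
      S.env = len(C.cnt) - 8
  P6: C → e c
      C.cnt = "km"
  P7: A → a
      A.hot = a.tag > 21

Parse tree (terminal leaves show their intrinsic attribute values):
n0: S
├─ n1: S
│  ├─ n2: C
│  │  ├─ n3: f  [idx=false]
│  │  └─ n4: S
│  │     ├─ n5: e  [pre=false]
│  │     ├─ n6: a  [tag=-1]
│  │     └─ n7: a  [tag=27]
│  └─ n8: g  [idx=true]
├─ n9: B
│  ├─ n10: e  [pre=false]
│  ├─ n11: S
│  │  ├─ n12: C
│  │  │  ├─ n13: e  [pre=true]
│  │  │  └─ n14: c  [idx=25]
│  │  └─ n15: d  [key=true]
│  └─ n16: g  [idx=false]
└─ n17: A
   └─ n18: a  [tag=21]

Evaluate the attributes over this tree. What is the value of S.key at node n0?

8

1. n2.live = 30  [30]
2. n3.idx = false  [terminal]
3. n5.pre = false  [terminal]
4. n6.tag = -1  [terminal]
5. n7.tag = 27  [terminal]
6. n4.key = -5  [a₁.tag + a₀.tag - 31]
7. n4.env = -9  [a₁.tag * -1 + 18]
8. n2.cnt = "yn"  ["yn"]
9. n8.idx = true  [terminal]
10. n1.key = 25  [len(C.cnt) + 23]
11. n1.env = 4  [len(C.cnt) + 2]
12. n10.pre = false  [terminal]
13. n12.live = -4  [-4]
14. n13.pre = true  [terminal]
15. n14.idx = 25  [terminal]
16. n12.cnt = "km"  ["km"]
17. n15.key = true  [terminal]
18. n11.key = 19  [len(C.cnt) + 17]
19. n11.env = -6  [len(C.cnt) - 8]
20. n16.idx = false  [terminal]
21. n9.env = true  [S.env > -7]
22. n9.lim = true  [g.idx == false]
23. n9.idx = 27  [S.key + 8]
24. n17.key = "kp"  ["kp"]
25. n18.tag = 21  [terminal]
26. n17.hot = false  [a.tag > 21]
27. n0.key = 8  [B.idx - 19]
28. n0.env = 0  [S₁.key * 2 - 50]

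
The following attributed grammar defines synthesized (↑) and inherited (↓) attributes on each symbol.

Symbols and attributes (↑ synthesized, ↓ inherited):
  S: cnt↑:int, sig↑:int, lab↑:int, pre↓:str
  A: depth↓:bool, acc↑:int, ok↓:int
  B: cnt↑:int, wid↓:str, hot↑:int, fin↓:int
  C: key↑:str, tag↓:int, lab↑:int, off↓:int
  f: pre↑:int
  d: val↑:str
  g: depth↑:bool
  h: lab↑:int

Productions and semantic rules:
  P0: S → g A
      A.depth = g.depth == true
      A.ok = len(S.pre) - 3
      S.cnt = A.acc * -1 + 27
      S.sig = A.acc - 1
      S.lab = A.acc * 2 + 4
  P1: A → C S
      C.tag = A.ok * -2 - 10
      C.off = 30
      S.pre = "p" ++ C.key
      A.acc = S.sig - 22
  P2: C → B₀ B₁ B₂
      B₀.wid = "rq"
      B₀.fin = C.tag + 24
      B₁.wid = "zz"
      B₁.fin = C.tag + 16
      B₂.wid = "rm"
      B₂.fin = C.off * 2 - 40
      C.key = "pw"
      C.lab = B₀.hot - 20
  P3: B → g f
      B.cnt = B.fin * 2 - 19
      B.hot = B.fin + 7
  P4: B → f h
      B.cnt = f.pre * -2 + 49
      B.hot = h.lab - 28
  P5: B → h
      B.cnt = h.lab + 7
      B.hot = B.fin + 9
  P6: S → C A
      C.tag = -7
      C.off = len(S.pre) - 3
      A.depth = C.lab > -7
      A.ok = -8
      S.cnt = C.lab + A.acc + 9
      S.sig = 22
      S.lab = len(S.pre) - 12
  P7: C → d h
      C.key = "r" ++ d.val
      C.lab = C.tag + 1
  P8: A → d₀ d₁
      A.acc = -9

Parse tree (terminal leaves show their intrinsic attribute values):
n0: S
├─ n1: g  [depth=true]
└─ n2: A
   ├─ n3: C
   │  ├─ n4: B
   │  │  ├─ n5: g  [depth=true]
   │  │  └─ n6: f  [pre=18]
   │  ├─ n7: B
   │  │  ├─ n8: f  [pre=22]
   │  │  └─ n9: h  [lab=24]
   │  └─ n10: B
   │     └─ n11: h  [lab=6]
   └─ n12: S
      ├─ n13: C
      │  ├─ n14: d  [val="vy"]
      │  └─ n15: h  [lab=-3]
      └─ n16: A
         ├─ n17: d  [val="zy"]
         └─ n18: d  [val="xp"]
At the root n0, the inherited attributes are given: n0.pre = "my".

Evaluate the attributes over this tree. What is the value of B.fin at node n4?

1. n0.pre = "my"  [given at root]
2. n1.depth = true  [terminal]
3. n2.depth = true  [g.depth == true]
4. n2.ok = -1  [len(S.pre) - 3]
5. n3.tag = -8  [A.ok * -2 - 10]
6. n3.off = 30  [30]
7. n4.wid = "rq"  ["rq"]
8. n4.fin = 16  [C.tag + 24]
9. n5.depth = true  [terminal]
10. n6.pre = 18  [terminal]
11. n4.cnt = 13  [B.fin * 2 - 19]
12. n4.hot = 23  [B.fin + 7]
13. n7.wid = "zz"  ["zz"]
14. n7.fin = 8  [C.tag + 16]
15. n8.pre = 22  [terminal]
16. n9.lab = 24  [terminal]
17. n7.cnt = 5  [f.pre * -2 + 49]
18. n7.hot = -4  [h.lab - 28]
19. n10.wid = "rm"  ["rm"]
20. n10.fin = 20  [C.off * 2 - 40]
21. n11.lab = 6  [terminal]
22. n10.cnt = 13  [h.lab + 7]
23. n10.hot = 29  [B.fin + 9]
24. n3.key = "pw"  ["pw"]
25. n3.lab = 3  [B₀.hot - 20]
26. n12.pre = "ppw"  ["p" ++ C.key]
27. n13.tag = -7  [-7]
28. n13.off = 0  [len(S.pre) - 3]
29. n14.val = "vy"  [terminal]
30. n15.lab = -3  [terminal]
31. n13.key = "rvy"  ["r" ++ d.val]
32. n13.lab = -6  [C.tag + 1]
33. n16.depth = true  [C.lab > -7]
34. n16.ok = -8  [-8]
35. n17.val = "zy"  [terminal]
36. n18.val = "xp"  [terminal]
37. n16.acc = -9  [-9]
38. n12.cnt = -6  [C.lab + A.acc + 9]
39. n12.sig = 22  [22]
40. n12.lab = -9  [len(S.pre) - 12]
41. n2.acc = 0  [S.sig - 22]
42. n0.cnt = 27  [A.acc * -1 + 27]
43. n0.sig = -1  [A.acc - 1]
44. n0.lab = 4  [A.acc * 2 + 4]

16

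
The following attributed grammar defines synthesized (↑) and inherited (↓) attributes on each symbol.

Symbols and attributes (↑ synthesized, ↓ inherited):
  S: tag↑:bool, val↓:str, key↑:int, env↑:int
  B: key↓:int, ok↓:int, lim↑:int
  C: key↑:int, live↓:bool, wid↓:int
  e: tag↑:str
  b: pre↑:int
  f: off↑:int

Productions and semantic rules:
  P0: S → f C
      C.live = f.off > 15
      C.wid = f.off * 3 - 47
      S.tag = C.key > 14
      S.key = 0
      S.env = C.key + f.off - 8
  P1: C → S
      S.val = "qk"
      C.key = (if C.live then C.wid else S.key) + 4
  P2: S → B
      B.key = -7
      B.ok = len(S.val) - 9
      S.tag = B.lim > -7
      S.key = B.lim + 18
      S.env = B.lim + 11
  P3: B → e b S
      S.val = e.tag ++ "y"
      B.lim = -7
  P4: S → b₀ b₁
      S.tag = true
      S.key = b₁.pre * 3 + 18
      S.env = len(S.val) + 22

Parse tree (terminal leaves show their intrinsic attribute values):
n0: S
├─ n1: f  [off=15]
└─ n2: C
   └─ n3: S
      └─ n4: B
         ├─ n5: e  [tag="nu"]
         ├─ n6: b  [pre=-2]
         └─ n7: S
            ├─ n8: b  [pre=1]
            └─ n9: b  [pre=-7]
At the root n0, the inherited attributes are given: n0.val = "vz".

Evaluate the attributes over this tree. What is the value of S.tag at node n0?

1. n0.val = "vz"  [given at root]
2. n1.off = 15  [terminal]
3. n2.live = false  [f.off > 15]
4. n2.wid = -2  [f.off * 3 - 47]
5. n3.val = "qk"  ["qk"]
6. n4.key = -7  [-7]
7. n4.ok = -7  [len(S.val) - 9]
8. n5.tag = "nu"  [terminal]
9. n6.pre = -2  [terminal]
10. n7.val = "nuy"  [e.tag ++ "y"]
11. n8.pre = 1  [terminal]
12. n9.pre = -7  [terminal]
13. n7.tag = true  [true]
14. n7.key = -3  [b₁.pre * 3 + 18]
15. n7.env = 25  [len(S.val) + 22]
16. n4.lim = -7  [-7]
17. n3.tag = false  [B.lim > -7]
18. n3.key = 11  [B.lim + 18]
19. n3.env = 4  [B.lim + 11]
20. n2.key = 15  [(if C.live then C.wid else S.key) + 4]
21. n0.tag = true  [C.key > 14]
22. n0.key = 0  [0]
23. n0.env = 22  [C.key + f.off - 8]

true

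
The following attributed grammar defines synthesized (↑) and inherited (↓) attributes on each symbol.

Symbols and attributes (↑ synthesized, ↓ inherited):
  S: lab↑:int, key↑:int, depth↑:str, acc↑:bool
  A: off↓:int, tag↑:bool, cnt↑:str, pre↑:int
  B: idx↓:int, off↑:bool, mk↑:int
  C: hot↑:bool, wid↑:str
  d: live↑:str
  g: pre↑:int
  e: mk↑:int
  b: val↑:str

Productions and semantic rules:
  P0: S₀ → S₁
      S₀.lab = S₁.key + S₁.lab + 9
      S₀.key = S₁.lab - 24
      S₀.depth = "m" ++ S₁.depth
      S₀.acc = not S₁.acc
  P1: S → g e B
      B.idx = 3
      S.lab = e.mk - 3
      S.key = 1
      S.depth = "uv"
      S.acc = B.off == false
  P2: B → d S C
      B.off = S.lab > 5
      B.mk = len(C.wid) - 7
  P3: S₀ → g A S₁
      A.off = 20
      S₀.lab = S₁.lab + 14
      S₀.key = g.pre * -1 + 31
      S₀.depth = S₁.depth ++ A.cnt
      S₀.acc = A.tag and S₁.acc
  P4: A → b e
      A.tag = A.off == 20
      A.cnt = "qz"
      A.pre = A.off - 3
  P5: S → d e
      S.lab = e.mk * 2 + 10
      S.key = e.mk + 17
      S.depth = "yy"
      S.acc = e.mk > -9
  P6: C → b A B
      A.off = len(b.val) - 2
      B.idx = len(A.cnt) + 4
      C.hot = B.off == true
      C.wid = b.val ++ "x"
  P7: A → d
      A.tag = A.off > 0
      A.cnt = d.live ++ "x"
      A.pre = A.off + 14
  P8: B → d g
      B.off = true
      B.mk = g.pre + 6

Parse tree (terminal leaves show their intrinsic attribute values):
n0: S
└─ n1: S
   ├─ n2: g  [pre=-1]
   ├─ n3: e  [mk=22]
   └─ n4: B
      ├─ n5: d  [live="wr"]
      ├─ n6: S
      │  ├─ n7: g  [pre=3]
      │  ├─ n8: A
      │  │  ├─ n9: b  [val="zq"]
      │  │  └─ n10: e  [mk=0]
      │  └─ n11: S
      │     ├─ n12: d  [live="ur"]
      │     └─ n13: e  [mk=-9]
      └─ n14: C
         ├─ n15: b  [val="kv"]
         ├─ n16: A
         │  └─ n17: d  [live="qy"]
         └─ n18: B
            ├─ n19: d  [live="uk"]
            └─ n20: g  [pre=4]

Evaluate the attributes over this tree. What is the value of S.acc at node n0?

true

1. n2.pre = -1  [terminal]
2. n3.mk = 22  [terminal]
3. n4.idx = 3  [3]
4. n5.live = "wr"  [terminal]
5. n7.pre = 3  [terminal]
6. n8.off = 20  [20]
7. n9.val = "zq"  [terminal]
8. n10.mk = 0  [terminal]
9. n8.tag = true  [A.off == 20]
10. n8.cnt = "qz"  ["qz"]
11. n8.pre = 17  [A.off - 3]
12. n12.live = "ur"  [terminal]
13. n13.mk = -9  [terminal]
14. n11.lab = -8  [e.mk * 2 + 10]
15. n11.key = 8  [e.mk + 17]
16. n11.depth = "yy"  ["yy"]
17. n11.acc = false  [e.mk > -9]
18. n6.lab = 6  [S₁.lab + 14]
19. n6.key = 28  [g.pre * -1 + 31]
20. n6.depth = "yyqz"  [S₁.depth ++ A.cnt]
21. n6.acc = false  [A.tag and S₁.acc]
22. n15.val = "kv"  [terminal]
23. n16.off = 0  [len(b.val) - 2]
24. n17.live = "qy"  [terminal]
25. n16.tag = false  [A.off > 0]
26. n16.cnt = "qyx"  [d.live ++ "x"]
27. n16.pre = 14  [A.off + 14]
28. n18.idx = 7  [len(A.cnt) + 4]
29. n19.live = "uk"  [terminal]
30. n20.pre = 4  [terminal]
31. n18.off = true  [true]
32. n18.mk = 10  [g.pre + 6]
33. n14.hot = true  [B.off == true]
34. n14.wid = "kvx"  [b.val ++ "x"]
35. n4.off = true  [S.lab > 5]
36. n4.mk = -4  [len(C.wid) - 7]
37. n1.lab = 19  [e.mk - 3]
38. n1.key = 1  [1]
39. n1.depth = "uv"  ["uv"]
40. n1.acc = false  [B.off == false]
41. n0.lab = 29  [S₁.key + S₁.lab + 9]
42. n0.key = -5  [S₁.lab - 24]
43. n0.depth = "muv"  ["m" ++ S₁.depth]
44. n0.acc = true  [not S₁.acc]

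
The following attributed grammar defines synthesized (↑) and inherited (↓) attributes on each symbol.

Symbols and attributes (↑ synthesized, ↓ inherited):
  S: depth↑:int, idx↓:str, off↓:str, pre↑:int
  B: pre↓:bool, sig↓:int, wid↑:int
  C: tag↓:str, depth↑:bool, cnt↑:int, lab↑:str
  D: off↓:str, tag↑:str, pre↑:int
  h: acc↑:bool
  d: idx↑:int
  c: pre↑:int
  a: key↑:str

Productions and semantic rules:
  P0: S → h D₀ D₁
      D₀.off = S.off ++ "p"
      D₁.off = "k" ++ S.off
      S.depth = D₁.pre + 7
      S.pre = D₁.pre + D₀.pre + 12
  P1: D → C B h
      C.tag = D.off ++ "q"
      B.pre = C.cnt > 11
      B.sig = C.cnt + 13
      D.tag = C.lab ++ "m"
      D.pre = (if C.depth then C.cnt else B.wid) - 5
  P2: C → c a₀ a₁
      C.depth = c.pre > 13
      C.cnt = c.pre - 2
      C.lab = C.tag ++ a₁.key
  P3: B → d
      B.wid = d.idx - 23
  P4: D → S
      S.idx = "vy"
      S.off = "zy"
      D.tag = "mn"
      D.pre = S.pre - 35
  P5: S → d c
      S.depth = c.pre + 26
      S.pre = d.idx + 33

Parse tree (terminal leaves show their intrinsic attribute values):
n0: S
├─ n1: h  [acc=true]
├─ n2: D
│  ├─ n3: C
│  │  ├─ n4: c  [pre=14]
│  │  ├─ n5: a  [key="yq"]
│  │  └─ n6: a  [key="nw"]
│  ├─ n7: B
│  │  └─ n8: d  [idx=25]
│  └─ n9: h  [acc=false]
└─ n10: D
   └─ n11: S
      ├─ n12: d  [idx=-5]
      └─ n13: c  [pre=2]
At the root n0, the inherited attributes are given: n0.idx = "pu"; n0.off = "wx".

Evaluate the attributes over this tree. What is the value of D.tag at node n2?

1. n0.idx = "pu"  [given at root]
2. n0.off = "wx"  [given at root]
3. n1.acc = true  [terminal]
4. n2.off = "wxp"  [S.off ++ "p"]
5. n3.tag = "wxpq"  [D.off ++ "q"]
6. n4.pre = 14  [terminal]
7. n5.key = "yq"  [terminal]
8. n6.key = "nw"  [terminal]
9. n3.depth = true  [c.pre > 13]
10. n3.cnt = 12  [c.pre - 2]
11. n3.lab = "wxpqnw"  [C.tag ++ a₁.key]
12. n7.pre = true  [C.cnt > 11]
13. n7.sig = 25  [C.cnt + 13]
14. n8.idx = 25  [terminal]
15. n7.wid = 2  [d.idx - 23]
16. n9.acc = false  [terminal]
17. n2.tag = "wxpqnwm"  [C.lab ++ "m"]
18. n2.pre = 7  [(if C.depth then C.cnt else B.wid) - 5]
19. n10.off = "kwx"  ["k" ++ S.off]
20. n11.idx = "vy"  ["vy"]
21. n11.off = "zy"  ["zy"]
22. n12.idx = -5  [terminal]
23. n13.pre = 2  [terminal]
24. n11.depth = 28  [c.pre + 26]
25. n11.pre = 28  [d.idx + 33]
26. n10.tag = "mn"  ["mn"]
27. n10.pre = -7  [S.pre - 35]
28. n0.depth = 0  [D₁.pre + 7]
29. n0.pre = 12  [D₁.pre + D₀.pre + 12]

"wxpqnwm"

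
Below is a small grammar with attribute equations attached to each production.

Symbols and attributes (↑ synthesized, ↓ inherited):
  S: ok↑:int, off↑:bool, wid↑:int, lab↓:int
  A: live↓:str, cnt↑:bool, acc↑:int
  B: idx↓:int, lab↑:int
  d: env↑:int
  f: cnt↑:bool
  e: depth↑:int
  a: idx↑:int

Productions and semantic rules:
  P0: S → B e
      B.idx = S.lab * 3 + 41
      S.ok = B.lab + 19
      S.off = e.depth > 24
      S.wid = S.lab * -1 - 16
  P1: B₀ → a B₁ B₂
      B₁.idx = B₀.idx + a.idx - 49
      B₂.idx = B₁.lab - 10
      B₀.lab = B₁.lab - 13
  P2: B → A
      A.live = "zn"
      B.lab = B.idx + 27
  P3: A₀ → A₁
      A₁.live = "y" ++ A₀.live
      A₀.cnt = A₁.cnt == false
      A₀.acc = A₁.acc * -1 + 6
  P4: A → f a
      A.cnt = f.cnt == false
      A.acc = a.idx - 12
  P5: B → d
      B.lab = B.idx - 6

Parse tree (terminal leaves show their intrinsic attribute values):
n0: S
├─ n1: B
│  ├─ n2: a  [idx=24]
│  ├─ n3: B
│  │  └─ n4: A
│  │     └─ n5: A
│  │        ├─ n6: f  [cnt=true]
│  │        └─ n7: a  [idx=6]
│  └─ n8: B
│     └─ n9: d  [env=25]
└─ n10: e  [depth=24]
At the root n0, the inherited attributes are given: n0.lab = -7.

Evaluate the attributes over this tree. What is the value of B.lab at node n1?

1. n0.lab = -7  [given at root]
2. n1.idx = 20  [S.lab * 3 + 41]
3. n2.idx = 24  [terminal]
4. n3.idx = -5  [B₀.idx + a.idx - 49]
5. n4.live = "zn"  ["zn"]
6. n5.live = "yzn"  ["y" ++ A₀.live]
7. n6.cnt = true  [terminal]
8. n7.idx = 6  [terminal]
9. n5.cnt = false  [f.cnt == false]
10. n5.acc = -6  [a.idx - 12]
11. n4.cnt = true  [A₁.cnt == false]
12. n4.acc = 12  [A₁.acc * -1 + 6]
13. n3.lab = 22  [B.idx + 27]
14. n8.idx = 12  [B₁.lab - 10]
15. n9.env = 25  [terminal]
16. n8.lab = 6  [B.idx - 6]
17. n1.lab = 9  [B₁.lab - 13]
18. n10.depth = 24  [terminal]
19. n0.ok = 28  [B.lab + 19]
20. n0.off = false  [e.depth > 24]
21. n0.wid = -9  [S.lab * -1 - 16]

9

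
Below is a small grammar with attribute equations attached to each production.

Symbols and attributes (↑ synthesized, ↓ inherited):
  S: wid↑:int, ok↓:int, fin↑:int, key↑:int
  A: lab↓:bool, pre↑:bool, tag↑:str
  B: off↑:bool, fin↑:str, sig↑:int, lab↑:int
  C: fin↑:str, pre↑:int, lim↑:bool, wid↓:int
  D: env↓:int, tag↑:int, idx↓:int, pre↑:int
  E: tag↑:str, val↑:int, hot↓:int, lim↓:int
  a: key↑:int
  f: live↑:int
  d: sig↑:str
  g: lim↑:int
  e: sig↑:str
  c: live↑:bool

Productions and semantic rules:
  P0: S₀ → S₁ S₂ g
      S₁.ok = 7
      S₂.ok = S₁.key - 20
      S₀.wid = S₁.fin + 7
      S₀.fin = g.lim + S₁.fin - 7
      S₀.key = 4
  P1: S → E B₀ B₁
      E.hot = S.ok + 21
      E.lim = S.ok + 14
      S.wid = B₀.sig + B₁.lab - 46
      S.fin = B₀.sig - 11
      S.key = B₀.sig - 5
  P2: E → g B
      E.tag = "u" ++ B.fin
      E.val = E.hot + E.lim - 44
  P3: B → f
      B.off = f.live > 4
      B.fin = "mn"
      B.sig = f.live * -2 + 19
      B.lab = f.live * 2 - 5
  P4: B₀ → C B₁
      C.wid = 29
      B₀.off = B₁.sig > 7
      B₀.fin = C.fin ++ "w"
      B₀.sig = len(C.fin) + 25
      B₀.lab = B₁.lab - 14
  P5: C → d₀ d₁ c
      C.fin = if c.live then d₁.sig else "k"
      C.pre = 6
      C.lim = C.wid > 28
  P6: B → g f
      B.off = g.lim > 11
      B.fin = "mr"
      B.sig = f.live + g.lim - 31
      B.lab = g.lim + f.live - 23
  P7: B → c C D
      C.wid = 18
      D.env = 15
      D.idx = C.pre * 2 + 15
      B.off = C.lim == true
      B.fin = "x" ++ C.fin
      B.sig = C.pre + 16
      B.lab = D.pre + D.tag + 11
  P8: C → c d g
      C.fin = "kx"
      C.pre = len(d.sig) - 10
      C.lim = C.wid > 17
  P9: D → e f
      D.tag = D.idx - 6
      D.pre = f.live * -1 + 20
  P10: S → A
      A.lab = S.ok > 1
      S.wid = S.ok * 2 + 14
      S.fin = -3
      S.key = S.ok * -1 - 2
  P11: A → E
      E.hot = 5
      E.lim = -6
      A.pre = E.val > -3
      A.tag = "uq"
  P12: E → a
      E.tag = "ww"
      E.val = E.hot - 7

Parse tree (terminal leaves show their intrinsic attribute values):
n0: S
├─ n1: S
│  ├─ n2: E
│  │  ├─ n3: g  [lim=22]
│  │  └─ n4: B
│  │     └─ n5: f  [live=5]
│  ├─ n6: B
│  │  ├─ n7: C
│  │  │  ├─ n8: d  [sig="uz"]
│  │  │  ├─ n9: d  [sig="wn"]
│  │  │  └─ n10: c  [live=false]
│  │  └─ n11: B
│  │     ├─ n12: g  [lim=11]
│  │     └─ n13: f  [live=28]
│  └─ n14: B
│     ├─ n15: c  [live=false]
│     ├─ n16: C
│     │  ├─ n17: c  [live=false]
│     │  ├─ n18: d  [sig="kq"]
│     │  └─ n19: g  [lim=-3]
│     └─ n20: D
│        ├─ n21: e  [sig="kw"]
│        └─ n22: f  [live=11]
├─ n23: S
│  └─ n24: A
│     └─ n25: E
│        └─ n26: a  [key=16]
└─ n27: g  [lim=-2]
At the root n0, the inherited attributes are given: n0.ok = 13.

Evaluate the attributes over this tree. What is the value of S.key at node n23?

1. n0.ok = 13  [given at root]
2. n1.ok = 7  [7]
3. n2.hot = 28  [S.ok + 21]
4. n2.lim = 21  [S.ok + 14]
5. n3.lim = 22  [terminal]
6. n5.live = 5  [terminal]
7. n4.off = true  [f.live > 4]
8. n4.fin = "mn"  ["mn"]
9. n4.sig = 9  [f.live * -2 + 19]
10. n4.lab = 5  [f.live * 2 - 5]
11. n2.tag = "umn"  ["u" ++ B.fin]
12. n2.val = 5  [E.hot + E.lim - 44]
13. n7.wid = 29  [29]
14. n8.sig = "uz"  [terminal]
15. n9.sig = "wn"  [terminal]
16. n10.live = false  [terminal]
17. n7.fin = "k"  [if c.live then d₁.sig else "k"]
18. n7.pre = 6  [6]
19. n7.lim = true  [C.wid > 28]
20. n12.lim = 11  [terminal]
21. n13.live = 28  [terminal]
22. n11.off = false  [g.lim > 11]
23. n11.fin = "mr"  ["mr"]
24. n11.sig = 8  [f.live + g.lim - 31]
25. n11.lab = 16  [g.lim + f.live - 23]
26. n6.off = true  [B₁.sig > 7]
27. n6.fin = "kw"  [C.fin ++ "w"]
28. n6.sig = 26  [len(C.fin) + 25]
29. n6.lab = 2  [B₁.lab - 14]
30. n15.live = false  [terminal]
31. n16.wid = 18  [18]
32. n17.live = false  [terminal]
33. n18.sig = "kq"  [terminal]
34. n19.lim = -3  [terminal]
35. n16.fin = "kx"  ["kx"]
36. n16.pre = -8  [len(d.sig) - 10]
37. n16.lim = true  [C.wid > 17]
38. n20.env = 15  [15]
39. n20.idx = -1  [C.pre * 2 + 15]
40. n21.sig = "kw"  [terminal]
41. n22.live = 11  [terminal]
42. n20.tag = -7  [D.idx - 6]
43. n20.pre = 9  [f.live * -1 + 20]
44. n14.off = true  [C.lim == true]
45. n14.fin = "xkx"  ["x" ++ C.fin]
46. n14.sig = 8  [C.pre + 16]
47. n14.lab = 13  [D.pre + D.tag + 11]
48. n1.wid = -7  [B₀.sig + B₁.lab - 46]
49. n1.fin = 15  [B₀.sig - 11]
50. n1.key = 21  [B₀.sig - 5]
51. n23.ok = 1  [S₁.key - 20]
52. n24.lab = false  [S.ok > 1]
53. n25.hot = 5  [5]
54. n25.lim = -6  [-6]
55. n26.key = 16  [terminal]
56. n25.tag = "ww"  ["ww"]
57. n25.val = -2  [E.hot - 7]
58. n24.pre = true  [E.val > -3]
59. n24.tag = "uq"  ["uq"]
60. n23.wid = 16  [S.ok * 2 + 14]
61. n23.fin = -3  [-3]
62. n23.key = -3  [S.ok * -1 - 2]
63. n27.lim = -2  [terminal]
64. n0.wid = 22  [S₁.fin + 7]
65. n0.fin = 6  [g.lim + S₁.fin - 7]
66. n0.key = 4  [4]

-3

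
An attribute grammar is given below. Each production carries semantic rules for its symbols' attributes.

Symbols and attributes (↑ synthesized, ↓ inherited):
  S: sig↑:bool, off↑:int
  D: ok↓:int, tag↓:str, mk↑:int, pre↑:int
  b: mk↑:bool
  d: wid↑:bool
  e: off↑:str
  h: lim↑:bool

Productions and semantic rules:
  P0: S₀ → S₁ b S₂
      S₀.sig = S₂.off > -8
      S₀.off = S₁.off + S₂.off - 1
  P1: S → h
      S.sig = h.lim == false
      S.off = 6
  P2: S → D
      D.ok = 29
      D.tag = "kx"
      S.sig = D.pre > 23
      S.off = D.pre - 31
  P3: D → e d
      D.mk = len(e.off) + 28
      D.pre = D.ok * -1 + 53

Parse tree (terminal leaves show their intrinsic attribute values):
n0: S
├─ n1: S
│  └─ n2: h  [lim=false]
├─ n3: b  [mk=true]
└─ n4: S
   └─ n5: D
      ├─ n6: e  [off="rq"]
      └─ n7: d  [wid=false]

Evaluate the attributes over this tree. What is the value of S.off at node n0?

1. n2.lim = false  [terminal]
2. n1.sig = true  [h.lim == false]
3. n1.off = 6  [6]
4. n3.mk = true  [terminal]
5. n5.ok = 29  [29]
6. n5.tag = "kx"  ["kx"]
7. n6.off = "rq"  [terminal]
8. n7.wid = false  [terminal]
9. n5.mk = 30  [len(e.off) + 28]
10. n5.pre = 24  [D.ok * -1 + 53]
11. n4.sig = true  [D.pre > 23]
12. n4.off = -7  [D.pre - 31]
13. n0.sig = true  [S₂.off > -8]
14. n0.off = -2  [S₁.off + S₂.off - 1]

-2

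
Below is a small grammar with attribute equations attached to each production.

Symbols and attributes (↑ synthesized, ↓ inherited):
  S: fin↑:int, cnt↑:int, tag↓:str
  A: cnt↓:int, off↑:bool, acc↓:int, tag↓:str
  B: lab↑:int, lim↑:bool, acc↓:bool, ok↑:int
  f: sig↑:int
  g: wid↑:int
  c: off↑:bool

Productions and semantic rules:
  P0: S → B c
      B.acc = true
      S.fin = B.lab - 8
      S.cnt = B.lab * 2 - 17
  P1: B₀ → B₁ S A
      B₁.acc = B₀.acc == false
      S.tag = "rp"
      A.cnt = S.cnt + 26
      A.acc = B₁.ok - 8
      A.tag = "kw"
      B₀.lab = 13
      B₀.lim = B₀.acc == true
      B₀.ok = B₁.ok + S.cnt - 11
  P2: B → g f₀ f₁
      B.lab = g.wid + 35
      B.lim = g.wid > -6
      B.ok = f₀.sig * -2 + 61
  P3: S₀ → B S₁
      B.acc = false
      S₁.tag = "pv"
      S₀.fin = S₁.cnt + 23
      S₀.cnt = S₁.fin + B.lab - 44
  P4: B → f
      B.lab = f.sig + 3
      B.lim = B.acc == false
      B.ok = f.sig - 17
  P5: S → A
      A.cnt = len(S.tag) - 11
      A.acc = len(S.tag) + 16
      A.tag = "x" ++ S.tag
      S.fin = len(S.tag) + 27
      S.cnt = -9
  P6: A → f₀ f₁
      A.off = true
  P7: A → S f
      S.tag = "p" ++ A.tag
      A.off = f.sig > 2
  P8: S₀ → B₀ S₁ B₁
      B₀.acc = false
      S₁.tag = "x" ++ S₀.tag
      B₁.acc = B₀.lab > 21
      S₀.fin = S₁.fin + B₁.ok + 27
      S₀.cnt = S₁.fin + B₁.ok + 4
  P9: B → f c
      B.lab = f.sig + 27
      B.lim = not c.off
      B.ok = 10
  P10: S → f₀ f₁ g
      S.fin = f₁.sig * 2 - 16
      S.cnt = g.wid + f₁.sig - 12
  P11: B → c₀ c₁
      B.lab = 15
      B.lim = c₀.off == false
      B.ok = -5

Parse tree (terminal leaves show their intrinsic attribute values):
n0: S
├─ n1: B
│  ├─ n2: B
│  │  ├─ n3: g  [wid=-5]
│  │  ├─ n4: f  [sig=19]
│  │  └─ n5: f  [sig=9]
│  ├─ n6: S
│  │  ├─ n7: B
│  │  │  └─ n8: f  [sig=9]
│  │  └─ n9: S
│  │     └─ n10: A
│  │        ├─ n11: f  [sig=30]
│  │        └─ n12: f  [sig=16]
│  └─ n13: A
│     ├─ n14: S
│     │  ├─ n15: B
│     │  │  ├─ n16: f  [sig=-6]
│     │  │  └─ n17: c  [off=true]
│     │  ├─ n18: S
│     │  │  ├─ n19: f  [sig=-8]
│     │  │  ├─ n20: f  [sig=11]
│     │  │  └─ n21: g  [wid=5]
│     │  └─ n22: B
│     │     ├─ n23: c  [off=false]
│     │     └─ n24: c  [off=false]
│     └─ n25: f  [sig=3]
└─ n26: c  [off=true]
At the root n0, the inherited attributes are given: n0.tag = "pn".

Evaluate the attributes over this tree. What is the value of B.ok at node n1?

1. n0.tag = "pn"  [given at root]
2. n1.acc = true  [true]
3. n2.acc = false  [B₀.acc == false]
4. n3.wid = -5  [terminal]
5. n4.sig = 19  [terminal]
6. n5.sig = 9  [terminal]
7. n2.lab = 30  [g.wid + 35]
8. n2.lim = true  [g.wid > -6]
9. n2.ok = 23  [f₀.sig * -2 + 61]
10. n6.tag = "rp"  ["rp"]
11. n7.acc = false  [false]
12. n8.sig = 9  [terminal]
13. n7.lab = 12  [f.sig + 3]
14. n7.lim = true  [B.acc == false]
15. n7.ok = -8  [f.sig - 17]
16. n9.tag = "pv"  ["pv"]
17. n10.cnt = -9  [len(S.tag) - 11]
18. n10.acc = 18  [len(S.tag) + 16]
19. n10.tag = "xpv"  ["x" ++ S.tag]
20. n11.sig = 30  [terminal]
21. n12.sig = 16  [terminal]
22. n10.off = true  [true]
23. n9.fin = 29  [len(S.tag) + 27]
24. n9.cnt = -9  [-9]
25. n6.fin = 14  [S₁.cnt + 23]
26. n6.cnt = -3  [S₁.fin + B.lab - 44]
27. n13.cnt = 23  [S.cnt + 26]
28. n13.acc = 15  [B₁.ok - 8]
29. n13.tag = "kw"  ["kw"]
30. n14.tag = "pkw"  ["p" ++ A.tag]
31. n15.acc = false  [false]
32. n16.sig = -6  [terminal]
33. n17.off = true  [terminal]
34. n15.lab = 21  [f.sig + 27]
35. n15.lim = false  [not c.off]
36. n15.ok = 10  [10]
37. n18.tag = "xpkw"  ["x" ++ S₀.tag]
38. n19.sig = -8  [terminal]
39. n20.sig = 11  [terminal]
40. n21.wid = 5  [terminal]
41. n18.fin = 6  [f₁.sig * 2 - 16]
42. n18.cnt = 4  [g.wid + f₁.sig - 12]
43. n22.acc = false  [B₀.lab > 21]
44. n23.off = false  [terminal]
45. n24.off = false  [terminal]
46. n22.lab = 15  [15]
47. n22.lim = true  [c₀.off == false]
48. n22.ok = -5  [-5]
49. n14.fin = 28  [S₁.fin + B₁.ok + 27]
50. n14.cnt = 5  [S₁.fin + B₁.ok + 4]
51. n25.sig = 3  [terminal]
52. n13.off = true  [f.sig > 2]
53. n1.lab = 13  [13]
54. n1.lim = true  [B₀.acc == true]
55. n1.ok = 9  [B₁.ok + S.cnt - 11]
56. n26.off = true  [terminal]
57. n0.fin = 5  [B.lab - 8]
58. n0.cnt = 9  [B.lab * 2 - 17]

9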